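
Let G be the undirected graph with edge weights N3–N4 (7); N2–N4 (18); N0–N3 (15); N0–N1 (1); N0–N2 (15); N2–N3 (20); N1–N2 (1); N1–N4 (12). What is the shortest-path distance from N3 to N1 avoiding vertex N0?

Candidate routes:
N3→N4→N2→N1: 7 + 18 + 1 = 26
N3→N4→N1: 7 + 12 = 19
N3→N2→N1: 20 + 1 = 21
N3→N2→N4→N1: 20 + 18 + 12 = 50
Best route has total 19.

19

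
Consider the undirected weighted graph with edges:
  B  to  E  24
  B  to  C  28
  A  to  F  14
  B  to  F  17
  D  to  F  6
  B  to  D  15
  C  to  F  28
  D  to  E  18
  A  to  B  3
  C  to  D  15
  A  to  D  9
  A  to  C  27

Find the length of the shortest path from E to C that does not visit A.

Checking several routes:
E-D-B-C: 18 + 15 + 28 = 61
E-D-F-C: 18 + 6 + 28 = 52
E-B-D-C: 24 + 15 + 15 = 54
E-B-F-D-C: 24 + 17 + 6 + 15 = 62
E-D-C: 18 + 15 = 33
E-B-C: 24 + 28 = 52
Shortest: 33.

33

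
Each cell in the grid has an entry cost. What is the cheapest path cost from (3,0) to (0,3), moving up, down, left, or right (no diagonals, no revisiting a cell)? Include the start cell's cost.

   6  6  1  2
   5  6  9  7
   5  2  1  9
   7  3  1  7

One optimal route is (3,0) → (3,1) → (3,2) → (2,2) → (1,2) → (0,2) → (0,3).
Its cost is 7 + 3 + 1 + 1 + 9 + 1 + 2 = 24.

24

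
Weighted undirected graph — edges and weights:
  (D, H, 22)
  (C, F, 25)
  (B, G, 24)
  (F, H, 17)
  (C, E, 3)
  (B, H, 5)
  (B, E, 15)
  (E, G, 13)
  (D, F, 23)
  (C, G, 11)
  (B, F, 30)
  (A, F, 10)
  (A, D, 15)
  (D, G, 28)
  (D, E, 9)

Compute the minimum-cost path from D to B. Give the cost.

24

Comparing a few candidate routes:
D → E → G → B: 9 + 13 + 24 = 46
D → H → B: 22 + 5 = 27
D → A → F → H → B: 15 + 10 + 17 + 5 = 47
D → E → B: 9 + 15 = 24
D → F → H → B: 23 + 17 + 5 = 45
Best route has total 24.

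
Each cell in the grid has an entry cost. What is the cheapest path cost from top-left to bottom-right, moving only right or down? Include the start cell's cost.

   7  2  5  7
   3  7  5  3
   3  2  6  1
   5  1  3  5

One optimal route is [0,0] → [1,0] → [2,0] → [2,1] → [3,1] → [3,2] → [3,3].
Its cost is 7 + 3 + 3 + 2 + 1 + 3 + 5 = 24.
(Top row then right column would cost 30.)

24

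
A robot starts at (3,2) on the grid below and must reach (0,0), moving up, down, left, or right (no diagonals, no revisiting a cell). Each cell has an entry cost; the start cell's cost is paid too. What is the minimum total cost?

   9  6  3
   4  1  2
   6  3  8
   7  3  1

21

Path r3c2 → r3c1 → r2c1 → r1c1 → r1c0 → r0c0: 1 + 3 + 3 + 1 + 4 + 9 = 21.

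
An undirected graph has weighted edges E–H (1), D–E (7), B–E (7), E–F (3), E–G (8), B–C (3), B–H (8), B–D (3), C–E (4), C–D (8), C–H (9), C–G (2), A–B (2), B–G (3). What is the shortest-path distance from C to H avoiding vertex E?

Paths from C to H avoiding E:
C → G → B → H: 2 + 3 + 8 = 13
C → B → H: 3 + 8 = 11
C → D → B → H: 8 + 3 + 8 = 19
C → H: 9
Shortest: 9.

9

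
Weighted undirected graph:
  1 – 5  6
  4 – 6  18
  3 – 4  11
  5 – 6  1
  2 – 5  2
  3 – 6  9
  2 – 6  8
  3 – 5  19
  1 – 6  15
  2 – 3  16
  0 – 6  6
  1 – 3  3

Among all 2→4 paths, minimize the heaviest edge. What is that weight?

11

A few of the 2→4 routes:
2→6→3→4: max(8, 9, 11) = 11
2→5→6→3→4: max(2, 1, 9, 11) = 11
2→5→1→3→4: max(2, 6, 3, 11) = 11
2→6→5→1→3→4: max(8, 1, 6, 3, 11) = 11
The minimum achievable maximum is 11.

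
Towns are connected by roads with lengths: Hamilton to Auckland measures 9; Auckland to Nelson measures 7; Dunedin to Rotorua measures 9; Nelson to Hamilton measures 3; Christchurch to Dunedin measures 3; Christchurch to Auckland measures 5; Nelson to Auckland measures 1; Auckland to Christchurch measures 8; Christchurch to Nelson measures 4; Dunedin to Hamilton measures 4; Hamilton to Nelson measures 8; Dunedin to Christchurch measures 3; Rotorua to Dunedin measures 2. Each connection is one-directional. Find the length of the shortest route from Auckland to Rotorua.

20

Paths from Auckland to Rotorua:
Auckland -> Christchurch -> Dunedin -> Rotorua: 8 + 3 + 9 = 20
Best route has total 20.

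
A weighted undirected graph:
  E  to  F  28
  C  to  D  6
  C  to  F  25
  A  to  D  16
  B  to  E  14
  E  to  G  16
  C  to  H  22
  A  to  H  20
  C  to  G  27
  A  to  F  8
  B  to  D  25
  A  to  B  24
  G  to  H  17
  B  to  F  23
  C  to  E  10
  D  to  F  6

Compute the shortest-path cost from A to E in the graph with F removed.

32

Some routes from A to E avoiding F:
A -> D -> C -> E: 16 + 6 + 10 = 32
A -> B -> E: 24 + 14 = 38
A -> H -> C -> E: 20 + 22 + 10 = 52
A -> H -> G -> E: 20 + 17 + 16 = 53
The minimum is 32.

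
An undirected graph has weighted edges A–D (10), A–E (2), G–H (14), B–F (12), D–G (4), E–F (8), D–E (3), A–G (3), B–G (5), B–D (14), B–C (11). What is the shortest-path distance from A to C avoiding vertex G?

Routes from A to C avoiding G:
A → E → F → B → C: 2 + 8 + 12 + 11 = 33
A → D → E → F → B → C: 10 + 3 + 8 + 12 + 11 = 44
A → E → D → B → C: 2 + 3 + 14 + 11 = 30
A → D → B → C: 10 + 14 + 11 = 35
Shortest: 30.

30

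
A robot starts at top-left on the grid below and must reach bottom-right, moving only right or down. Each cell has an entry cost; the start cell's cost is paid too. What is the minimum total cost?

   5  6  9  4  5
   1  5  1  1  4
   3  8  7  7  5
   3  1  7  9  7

Path r0c0→r1c0→r1c1→r1c2→r1c3→r1c4→r2c4→r3c4: 5 + 1 + 5 + 1 + 1 + 4 + 5 + 7 = 29.
For comparison, the top-then-right route costs 45.

29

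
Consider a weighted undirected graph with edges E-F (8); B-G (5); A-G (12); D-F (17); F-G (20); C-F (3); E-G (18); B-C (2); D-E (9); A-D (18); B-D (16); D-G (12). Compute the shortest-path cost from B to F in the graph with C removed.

Comparing a few candidate routes:
B -> G -> F: 5 + 20 = 25
B -> D -> F: 16 + 17 = 33
B -> G -> E -> F: 5 + 18 + 8 = 31
B -> D -> E -> F: 16 + 9 + 8 = 33
The minimum is 25.

25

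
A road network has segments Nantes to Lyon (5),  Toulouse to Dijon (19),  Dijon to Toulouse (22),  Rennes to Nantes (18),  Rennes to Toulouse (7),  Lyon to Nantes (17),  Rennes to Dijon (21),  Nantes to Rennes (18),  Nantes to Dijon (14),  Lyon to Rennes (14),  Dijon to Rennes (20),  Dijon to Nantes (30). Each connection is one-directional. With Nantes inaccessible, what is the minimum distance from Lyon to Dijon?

35

Paths from Lyon to Dijon avoiding Nantes:
Lyon - Rennes - Toulouse - Dijon: 14 + 7 + 19 = 40
Lyon - Rennes - Dijon: 14 + 21 = 35
The minimum is 35 mi.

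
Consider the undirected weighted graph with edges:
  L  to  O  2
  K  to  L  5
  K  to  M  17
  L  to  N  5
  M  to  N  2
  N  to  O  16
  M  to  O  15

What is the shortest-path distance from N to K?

Comparing a few candidate routes:
N → M → K: 2 + 17 = 19
N → L → K: 5 + 5 = 10
N → O → L → K: 16 + 2 + 5 = 23
Best route has total 10.

10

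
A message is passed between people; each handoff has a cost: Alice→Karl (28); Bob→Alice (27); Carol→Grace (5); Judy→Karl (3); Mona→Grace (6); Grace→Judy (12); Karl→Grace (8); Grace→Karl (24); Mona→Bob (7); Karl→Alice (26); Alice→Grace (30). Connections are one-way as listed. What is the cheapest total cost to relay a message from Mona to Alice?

34

Candidate routes:
Mona -> Grace -> Judy -> Karl -> Alice: 6 + 12 + 3 + 26 = 47
Mona -> Grace -> Karl -> Alice: 6 + 24 + 26 = 56
Mona -> Bob -> Alice: 7 + 27 = 34
Shortest: 34.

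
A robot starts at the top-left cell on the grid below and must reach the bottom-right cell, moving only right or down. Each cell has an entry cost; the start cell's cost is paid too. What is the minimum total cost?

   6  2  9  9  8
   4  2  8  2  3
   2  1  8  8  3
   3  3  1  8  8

Take r0c0 -> r0c1 -> r1c1 -> r2c1 -> r3c1 -> r3c2 -> r3c3 -> r3c4 for a total of 6 + 2 + 2 + 1 + 3 + 1 + 8 + 8 = 31.
(Top row then right column would cost 48.)

31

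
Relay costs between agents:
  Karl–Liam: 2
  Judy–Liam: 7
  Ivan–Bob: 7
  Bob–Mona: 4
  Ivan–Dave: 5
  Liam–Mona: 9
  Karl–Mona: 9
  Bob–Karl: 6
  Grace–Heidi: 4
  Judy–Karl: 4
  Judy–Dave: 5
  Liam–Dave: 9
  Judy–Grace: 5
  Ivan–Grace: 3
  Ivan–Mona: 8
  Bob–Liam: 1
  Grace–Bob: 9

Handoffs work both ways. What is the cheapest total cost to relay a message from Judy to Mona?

Checking several routes:
Judy → Karl → Liam → Bob → Mona: 4 + 2 + 1 + 4 = 11
Judy → Liam → Bob → Mona: 7 + 1 + 4 = 12
Judy → Karl → Mona: 4 + 9 = 13
Best route has total 11.

11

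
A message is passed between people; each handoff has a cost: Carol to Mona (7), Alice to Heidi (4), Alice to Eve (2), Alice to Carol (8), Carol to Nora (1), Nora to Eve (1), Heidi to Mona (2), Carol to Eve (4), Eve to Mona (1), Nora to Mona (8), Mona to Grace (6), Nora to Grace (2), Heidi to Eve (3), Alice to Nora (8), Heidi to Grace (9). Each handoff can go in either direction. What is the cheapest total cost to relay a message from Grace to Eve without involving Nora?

7

Checking several routes:
Grace-Mona-Heidi-Eve: 6 + 2 + 3 = 11
Grace-Heidi-Eve: 9 + 3 = 12
Grace-Heidi-Mona-Eve: 9 + 2 + 1 = 12
Grace-Mona-Eve: 6 + 1 = 7
Best route has total 7.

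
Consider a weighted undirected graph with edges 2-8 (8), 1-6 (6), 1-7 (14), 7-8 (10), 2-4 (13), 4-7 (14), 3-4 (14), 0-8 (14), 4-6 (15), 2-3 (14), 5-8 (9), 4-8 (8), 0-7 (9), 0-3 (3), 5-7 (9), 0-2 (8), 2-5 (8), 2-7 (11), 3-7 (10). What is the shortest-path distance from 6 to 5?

29

Some routes from 6 to 5:
6 → 4 → 8 → 5: 15 + 8 + 9 = 32
6 → 1 → 7 → 2 → 5: 6 + 14 + 11 + 8 = 39
6 → 4 → 2 → 5: 15 + 13 + 8 = 36
6 → 4 → 7 → 5: 15 + 14 + 9 = 38
6 → 1 → 7 → 5: 6 + 14 + 9 = 29
Shortest: 29.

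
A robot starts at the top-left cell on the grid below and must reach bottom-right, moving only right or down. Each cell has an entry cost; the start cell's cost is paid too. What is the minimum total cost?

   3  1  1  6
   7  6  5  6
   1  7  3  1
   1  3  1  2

Best path: (0,0) (0,1) (0,2) (1,2) (2,2) (2,3) (3,3)
Cost: 3 + 1 + 1 + 5 + 3 + 1 + 2 = 16
For comparison, the top-then-right route costs 20.

16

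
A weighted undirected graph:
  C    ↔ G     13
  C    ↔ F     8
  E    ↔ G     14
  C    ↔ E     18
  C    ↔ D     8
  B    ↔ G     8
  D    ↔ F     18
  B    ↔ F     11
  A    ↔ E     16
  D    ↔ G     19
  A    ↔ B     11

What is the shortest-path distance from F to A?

Some routes from F to A:
F - B - G - E - A: 11 + 8 + 14 + 16 = 49
F - B - A: 11 + 11 = 22
F - C - G - B - A: 8 + 13 + 8 + 11 = 40
F - C - E - A: 8 + 18 + 16 = 42
Best route has total 22.

22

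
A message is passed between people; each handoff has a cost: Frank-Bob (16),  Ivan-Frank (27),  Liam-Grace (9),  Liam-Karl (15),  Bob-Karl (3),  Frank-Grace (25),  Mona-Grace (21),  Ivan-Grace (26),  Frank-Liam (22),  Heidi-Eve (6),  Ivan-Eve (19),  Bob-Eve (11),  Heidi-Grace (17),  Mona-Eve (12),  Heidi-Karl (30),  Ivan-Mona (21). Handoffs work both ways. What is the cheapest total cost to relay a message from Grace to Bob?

Comparing a few candidate routes:
Grace-Frank-Bob: 25 + 16 = 41
Grace-Liam-Karl-Bob: 9 + 15 + 3 = 27
Grace-Mona-Eve-Bob: 21 + 12 + 11 = 44
Grace-Heidi-Eve-Bob: 17 + 6 + 11 = 34
Grace-Liam-Frank-Bob: 9 + 22 + 16 = 47
The minimum is 27.

27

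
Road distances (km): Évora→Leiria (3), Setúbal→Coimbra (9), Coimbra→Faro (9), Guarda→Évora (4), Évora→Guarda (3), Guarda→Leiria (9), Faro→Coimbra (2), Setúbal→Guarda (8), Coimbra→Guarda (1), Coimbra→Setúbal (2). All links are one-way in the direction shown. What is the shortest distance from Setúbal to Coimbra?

9

Routes from Setúbal to Coimbra:
Setúbal → Coimbra: 9
Shortest: 9 km.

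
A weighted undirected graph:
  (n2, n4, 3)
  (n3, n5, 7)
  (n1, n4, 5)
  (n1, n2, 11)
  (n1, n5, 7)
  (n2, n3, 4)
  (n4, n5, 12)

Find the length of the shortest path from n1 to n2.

Candidate routes:
n1 -> n4 -> n5 -> n3 -> n2: 5 + 12 + 7 + 4 = 28
n1 -> n5 -> n3 -> n2: 7 + 7 + 4 = 18
n1 -> n5 -> n4 -> n2: 7 + 12 + 3 = 22
n1 -> n2: 11
n1 -> n4 -> n2: 5 + 3 = 8
Best route has total 8.

8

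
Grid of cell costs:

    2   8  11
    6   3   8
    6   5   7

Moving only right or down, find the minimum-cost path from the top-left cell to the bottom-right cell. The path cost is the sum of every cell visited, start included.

Best path: (0,0) (1,0) (1,1) (2,1) (2,2)
Cost: 2 + 6 + 3 + 5 + 7 = 23

23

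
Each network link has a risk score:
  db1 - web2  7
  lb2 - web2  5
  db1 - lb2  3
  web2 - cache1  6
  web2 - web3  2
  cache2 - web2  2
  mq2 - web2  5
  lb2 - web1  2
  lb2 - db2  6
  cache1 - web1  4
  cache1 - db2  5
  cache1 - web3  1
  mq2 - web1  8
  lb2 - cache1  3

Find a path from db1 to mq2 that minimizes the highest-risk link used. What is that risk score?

A few of the db1→mq2 routes:
db1 -> lb2 -> cache1 -> web3 -> web2 -> mq2: max(3, 3, 1, 2, 5) = 5
db1 -> lb2 -> web1 -> cache1 -> web3 -> web2 -> mq2: max(3, 2, 4, 1, 2, 5) = 5
db1 -> lb2 -> web2 -> mq2: max(3, 5, 5) = 5
Best route has worst link 5.

5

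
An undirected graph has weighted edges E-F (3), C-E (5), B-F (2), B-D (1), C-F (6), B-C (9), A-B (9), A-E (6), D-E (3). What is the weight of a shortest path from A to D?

9

A few of the A→D routes:
A→B→F→E→D: 9 + 2 + 3 + 3 = 17
A→E→D: 6 + 3 = 9
A→E→C→F→B→D: 6 + 5 + 6 + 2 + 1 = 20
A→E→F→B→D: 6 + 3 + 2 + 1 = 12
A→B→D: 9 + 1 = 10
Shortest: 9.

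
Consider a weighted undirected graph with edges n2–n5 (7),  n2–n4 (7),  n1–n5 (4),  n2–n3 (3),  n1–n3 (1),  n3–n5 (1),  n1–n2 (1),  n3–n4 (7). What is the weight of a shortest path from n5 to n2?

Checking several routes:
n5 -> n3 -> n2: 1 + 3 = 4
n5 -> n3 -> n1 -> n2: 1 + 1 + 1 = 3
n5 -> n1 -> n3 -> n2: 4 + 1 + 3 = 8
n5 -> n2: 7
n5 -> n3 -> n4 -> n2: 1 + 7 + 7 = 15
n5 -> n1 -> n2: 4 + 1 = 5
Shortest: 3.

3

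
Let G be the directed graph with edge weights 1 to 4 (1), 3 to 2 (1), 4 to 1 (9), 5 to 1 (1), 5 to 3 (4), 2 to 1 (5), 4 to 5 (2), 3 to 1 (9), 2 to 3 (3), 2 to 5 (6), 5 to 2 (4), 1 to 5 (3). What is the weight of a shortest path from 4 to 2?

Candidate routes:
4 - 1 - 5 - 2: 9 + 3 + 4 = 16
4 - 1 - 5 - 3 - 2: 9 + 3 + 4 + 1 = 17
4 - 5 - 2: 2 + 4 = 6
4 - 5 - 3 - 2: 2 + 4 + 1 = 7
The minimum is 6.

6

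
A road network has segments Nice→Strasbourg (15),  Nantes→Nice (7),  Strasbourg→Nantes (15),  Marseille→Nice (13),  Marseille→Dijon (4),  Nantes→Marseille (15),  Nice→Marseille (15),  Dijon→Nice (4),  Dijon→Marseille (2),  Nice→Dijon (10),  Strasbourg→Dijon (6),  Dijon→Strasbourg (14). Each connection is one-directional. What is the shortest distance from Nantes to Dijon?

17

Some routes from Nantes to Dijon:
Nantes → Marseille → Dijon: 15 + 4 = 19
Nantes → Nice → Dijon: 7 + 10 = 17
Nantes → Nice → Marseille → Dijon: 7 + 15 + 4 = 26
Nantes → Nice → Strasbourg → Dijon: 7 + 15 + 6 = 28
The minimum is 17 km.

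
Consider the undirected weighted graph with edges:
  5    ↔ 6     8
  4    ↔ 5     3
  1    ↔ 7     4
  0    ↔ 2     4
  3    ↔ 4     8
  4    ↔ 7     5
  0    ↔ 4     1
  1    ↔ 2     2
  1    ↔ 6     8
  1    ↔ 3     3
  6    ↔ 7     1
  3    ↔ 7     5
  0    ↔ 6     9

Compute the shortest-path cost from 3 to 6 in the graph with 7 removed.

11

Comparing a few candidate routes:
3 -> 4 -> 0 -> 6: 8 + 1 + 9 = 18
3 -> 4 -> 5 -> 6: 8 + 3 + 8 = 19
3 -> 1 -> 2 -> 0 -> 6: 3 + 2 + 4 + 9 = 18
3 -> 1 -> 6: 3 + 8 = 11
Shortest: 11.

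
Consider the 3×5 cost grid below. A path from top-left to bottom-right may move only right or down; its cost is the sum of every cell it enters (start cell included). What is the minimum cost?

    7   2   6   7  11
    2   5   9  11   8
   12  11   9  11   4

45

One optimal route is (0,0) -> (0,1) -> (0,2) -> (0,3) -> (0,4) -> (1,4) -> (2,4).
Its cost is 7 + 2 + 6 + 7 + 11 + 8 + 4 = 45.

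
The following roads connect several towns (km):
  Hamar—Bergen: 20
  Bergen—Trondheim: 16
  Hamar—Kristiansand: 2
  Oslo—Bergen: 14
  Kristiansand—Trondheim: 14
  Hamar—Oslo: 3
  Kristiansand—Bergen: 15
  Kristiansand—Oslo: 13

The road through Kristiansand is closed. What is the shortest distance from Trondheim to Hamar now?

33

Candidate routes:
Trondheim→Bergen→Oslo→Hamar: 16 + 14 + 3 = 33
Trondheim→Bergen→Hamar: 16 + 20 = 36
Shortest: 33 km.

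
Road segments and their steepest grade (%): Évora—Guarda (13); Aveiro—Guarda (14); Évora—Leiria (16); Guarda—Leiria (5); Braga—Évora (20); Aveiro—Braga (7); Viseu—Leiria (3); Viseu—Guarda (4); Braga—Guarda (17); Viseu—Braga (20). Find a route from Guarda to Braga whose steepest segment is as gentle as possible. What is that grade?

Checking several routes:
Guarda - Aveiro - Braga: max(14, 7) = 14
Guarda - Évora - Leiria - Viseu - Braga: max(13, 16, 3, 20) = 20
Guarda - Braga: max(17) = 17
Best route has worst link 14%.

14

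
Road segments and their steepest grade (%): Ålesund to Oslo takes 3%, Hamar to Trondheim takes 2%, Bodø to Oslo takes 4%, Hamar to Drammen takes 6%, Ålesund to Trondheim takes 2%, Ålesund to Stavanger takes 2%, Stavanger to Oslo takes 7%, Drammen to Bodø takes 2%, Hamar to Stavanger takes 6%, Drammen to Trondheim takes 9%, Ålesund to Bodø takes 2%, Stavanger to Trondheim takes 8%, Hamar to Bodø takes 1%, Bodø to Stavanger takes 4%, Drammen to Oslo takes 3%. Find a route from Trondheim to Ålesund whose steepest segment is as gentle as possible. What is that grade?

2

Some routes from Trondheim to Ålesund:
Trondheim -> Hamar -> Bodø -> Drammen -> Oslo -> Ålesund: max(2, 1, 2, 3, 3) = 3
Trondheim -> Ålesund: max(2) = 2
Trondheim -> Hamar -> Bodø -> Ålesund: max(2, 1, 2) = 2
Smallest bottleneck: 2%.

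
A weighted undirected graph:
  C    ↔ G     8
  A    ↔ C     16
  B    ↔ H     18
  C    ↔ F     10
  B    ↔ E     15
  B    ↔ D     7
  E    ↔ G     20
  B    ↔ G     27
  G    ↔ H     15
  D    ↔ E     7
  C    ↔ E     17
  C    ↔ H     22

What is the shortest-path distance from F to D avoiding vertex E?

52

Paths from F to D avoiding E:
F→C→H→G→B→D: 10 + 22 + 15 + 27 + 7 = 81
F→C→H→B→D: 10 + 22 + 18 + 7 = 57
F→C→G→B→D: 10 + 8 + 27 + 7 = 52
F→C→G→H→B→D: 10 + 8 + 15 + 18 + 7 = 58
Shortest: 52.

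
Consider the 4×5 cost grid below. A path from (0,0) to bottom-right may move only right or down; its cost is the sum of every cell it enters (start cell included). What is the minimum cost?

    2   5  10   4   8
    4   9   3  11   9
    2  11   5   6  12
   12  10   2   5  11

41

Cheapest: [0,0] [1,0] [1,1] [1,2] [2,2] [3,2] [3,3] [3,4]
  2 + 4 + 9 + 3 + 5 + 2 + 5 + 11 = 41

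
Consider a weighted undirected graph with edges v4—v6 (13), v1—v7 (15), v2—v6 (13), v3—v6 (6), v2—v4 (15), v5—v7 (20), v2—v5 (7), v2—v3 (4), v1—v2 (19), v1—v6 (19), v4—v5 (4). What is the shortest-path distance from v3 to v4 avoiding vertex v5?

19

Some routes from v3 to v4 avoiding v5:
v3→v6→v4: 6 + 13 = 19
v3→v2→v1→v6→v4: 4 + 19 + 19 + 13 = 55
v3→v6→v2→v4: 6 + 13 + 15 = 34
v3→v2→v6→v4: 4 + 13 + 13 = 30
v3→v2→v4: 4 + 15 = 19
Best route has total 19.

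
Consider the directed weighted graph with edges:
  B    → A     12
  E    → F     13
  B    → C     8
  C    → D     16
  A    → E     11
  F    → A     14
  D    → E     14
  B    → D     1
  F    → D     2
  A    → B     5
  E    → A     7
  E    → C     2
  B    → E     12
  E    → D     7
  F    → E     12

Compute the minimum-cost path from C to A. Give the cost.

Routes from C to A:
C→D→E→A: 16 + 14 + 7 = 37
C→D→E→F→A: 16 + 14 + 13 + 14 = 57
The minimum is 37.

37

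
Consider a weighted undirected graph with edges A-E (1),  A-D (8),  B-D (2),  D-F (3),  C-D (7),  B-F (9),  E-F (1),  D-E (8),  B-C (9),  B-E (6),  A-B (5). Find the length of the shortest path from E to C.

Checking several routes:
E → A → B → C: 1 + 5 + 9 = 15
E → D → C: 8 + 7 = 15
E → F → D → B → C: 1 + 3 + 2 + 9 = 15
E → A → B → D → C: 1 + 5 + 2 + 7 = 15
E → B → D → C: 6 + 2 + 7 = 15
E → F → D → C: 1 + 3 + 7 = 11
Shortest: 11.

11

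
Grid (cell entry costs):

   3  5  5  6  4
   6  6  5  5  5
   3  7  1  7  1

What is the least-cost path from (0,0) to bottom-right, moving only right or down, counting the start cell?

Best path: r0c0 -> r0c1 -> r0c2 -> r1c2 -> r2c2 -> r2c3 -> r2c4
Cost: 3 + 5 + 5 + 5 + 1 + 7 + 1 = 27

27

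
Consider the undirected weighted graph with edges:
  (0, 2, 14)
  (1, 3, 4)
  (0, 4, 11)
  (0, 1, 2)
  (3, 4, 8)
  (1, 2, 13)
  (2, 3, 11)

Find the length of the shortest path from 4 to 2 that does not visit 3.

25

Candidate routes:
4 - 0 - 2: 11 + 14 = 25
4 - 0 - 1 - 2: 11 + 2 + 13 = 26
Best route has total 25.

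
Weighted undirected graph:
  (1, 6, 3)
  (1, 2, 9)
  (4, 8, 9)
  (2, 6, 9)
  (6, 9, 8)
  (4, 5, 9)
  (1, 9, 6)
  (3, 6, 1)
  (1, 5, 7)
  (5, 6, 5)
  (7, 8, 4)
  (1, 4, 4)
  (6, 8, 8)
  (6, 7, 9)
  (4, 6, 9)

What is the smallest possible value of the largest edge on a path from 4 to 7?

Checking several routes:
4 - 1 - 9 - 6 - 8 - 7: max(4, 6, 8, 8, 4) = 8
4 - 1 - 6 - 8 - 7: max(4, 3, 8, 4) = 8
4 - 1 - 5 - 6 - 8 - 7: max(4, 7, 5, 8, 4) = 8
Smallest bottleneck: 8.

8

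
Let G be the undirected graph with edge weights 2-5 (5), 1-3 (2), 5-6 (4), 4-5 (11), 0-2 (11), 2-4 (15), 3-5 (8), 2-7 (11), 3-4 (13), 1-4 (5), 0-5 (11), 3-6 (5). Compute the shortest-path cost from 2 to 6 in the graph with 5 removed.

Paths from 2 to 6 avoiding 5:
2 -> 4 -> 3 -> 6: 15 + 13 + 5 = 33
2 -> 4 -> 1 -> 3 -> 6: 15 + 5 + 2 + 5 = 27
Shortest: 27.

27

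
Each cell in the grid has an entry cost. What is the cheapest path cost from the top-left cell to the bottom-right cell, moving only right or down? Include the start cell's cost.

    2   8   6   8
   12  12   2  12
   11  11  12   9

39

One optimal route is r0c0 → r0c1 → r0c2 → r1c2 → r1c3 → r2c3.
Its cost is 2 + 8 + 6 + 2 + 12 + 9 = 39.
For comparison, the top-then-right route costs 45.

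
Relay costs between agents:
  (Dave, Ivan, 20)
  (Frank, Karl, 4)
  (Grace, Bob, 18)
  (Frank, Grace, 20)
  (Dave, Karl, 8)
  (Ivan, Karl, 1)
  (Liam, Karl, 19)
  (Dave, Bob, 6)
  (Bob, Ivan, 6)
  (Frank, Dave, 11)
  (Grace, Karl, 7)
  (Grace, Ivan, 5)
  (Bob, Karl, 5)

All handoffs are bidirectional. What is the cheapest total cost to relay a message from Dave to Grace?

14

Some routes from Dave to Grace:
Dave→Karl→Ivan→Grace: 8 + 1 + 5 = 14
Dave→Bob→Ivan→Grace: 6 + 6 + 5 = 17
Dave→Karl→Grace: 8 + 7 = 15
Dave→Bob→Karl→Ivan→Grace: 6 + 5 + 1 + 5 = 17
The minimum is 14.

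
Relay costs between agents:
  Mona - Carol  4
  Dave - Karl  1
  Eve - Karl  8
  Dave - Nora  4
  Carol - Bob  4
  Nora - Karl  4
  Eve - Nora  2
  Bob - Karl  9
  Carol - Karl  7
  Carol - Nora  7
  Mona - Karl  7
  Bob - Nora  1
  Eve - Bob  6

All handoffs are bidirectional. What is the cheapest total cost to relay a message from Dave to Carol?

8

A few of the Dave→Carol routes:
Dave - Karl - Nora - Bob - Carol: 1 + 4 + 1 + 4 = 10
Dave - Karl - Carol: 1 + 7 = 8
Dave - Nora - Bob - Carol: 4 + 1 + 4 = 9
Dave - Karl - Nora - Carol: 1 + 4 + 7 = 12
Dave - Karl - Mona - Carol: 1 + 7 + 4 = 12
Dave - Nora - Carol: 4 + 7 = 11
Shortest: 8.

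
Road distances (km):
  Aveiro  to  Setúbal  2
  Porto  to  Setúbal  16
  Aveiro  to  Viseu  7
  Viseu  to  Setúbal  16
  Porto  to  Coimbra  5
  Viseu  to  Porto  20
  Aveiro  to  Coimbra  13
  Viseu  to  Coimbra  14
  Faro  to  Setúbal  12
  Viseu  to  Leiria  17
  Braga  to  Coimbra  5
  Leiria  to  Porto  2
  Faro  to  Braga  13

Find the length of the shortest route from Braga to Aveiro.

18

A few of the Braga→Aveiro routes:
Braga -> Coimbra -> Viseu -> Aveiro: 5 + 14 + 7 = 26
Braga -> Coimbra -> Aveiro: 5 + 13 = 18
Braga -> Coimbra -> Porto -> Setúbal -> Aveiro: 5 + 5 + 16 + 2 = 28
Braga -> Faro -> Setúbal -> Aveiro: 13 + 12 + 2 = 27
Shortest: 18 km.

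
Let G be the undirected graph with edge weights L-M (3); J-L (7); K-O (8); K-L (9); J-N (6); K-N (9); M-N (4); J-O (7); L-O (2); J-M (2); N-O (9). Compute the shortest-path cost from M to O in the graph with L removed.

9

Checking several routes:
M-J-N-O: 2 + 6 + 9 = 17
M-N-J-O: 4 + 6 + 7 = 17
M-N-K-O: 4 + 9 + 8 = 21
M-J-O: 2 + 7 = 9
M-N-O: 4 + 9 = 13
Shortest: 9.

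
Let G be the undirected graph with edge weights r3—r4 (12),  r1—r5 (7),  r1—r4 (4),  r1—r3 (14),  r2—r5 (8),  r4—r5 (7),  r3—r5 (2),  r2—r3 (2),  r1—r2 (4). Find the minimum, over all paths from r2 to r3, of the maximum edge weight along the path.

2

Comparing a few candidate routes:
r2 → r1 → r5 → r3: max(4, 7, 2) = 7
r2 → r1 → r4 → r5 → r3: max(4, 4, 7, 2) = 7
r2 → r3: max(2) = 2
Smallest bottleneck: 2.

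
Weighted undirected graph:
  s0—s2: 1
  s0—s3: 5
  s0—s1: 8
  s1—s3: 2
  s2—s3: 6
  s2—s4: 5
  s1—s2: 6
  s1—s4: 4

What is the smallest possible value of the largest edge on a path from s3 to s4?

Some routes from s3 to s4:
s3→s1→s2→s4: max(2, 6, 5) = 6
s3→s0→s2→s4: max(5, 1, 5) = 5
s3→s1→s4: max(2, 4) = 4
Smallest bottleneck: 4.

4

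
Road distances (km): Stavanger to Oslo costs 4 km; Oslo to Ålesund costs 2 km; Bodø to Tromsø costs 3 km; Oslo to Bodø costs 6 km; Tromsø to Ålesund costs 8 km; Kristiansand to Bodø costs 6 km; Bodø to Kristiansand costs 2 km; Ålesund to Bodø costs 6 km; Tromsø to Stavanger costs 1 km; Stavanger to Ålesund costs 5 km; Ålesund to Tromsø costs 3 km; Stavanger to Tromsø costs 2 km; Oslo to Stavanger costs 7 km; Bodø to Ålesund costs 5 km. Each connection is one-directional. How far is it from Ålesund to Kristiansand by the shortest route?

Routes from Ålesund to Kristiansand:
Ålesund→Tromsø→Stavanger→Oslo→Bodø→Kristiansand: 3 + 1 + 4 + 6 + 2 = 16
Ålesund→Bodø→Kristiansand: 6 + 2 = 8
The minimum is 8 km.

8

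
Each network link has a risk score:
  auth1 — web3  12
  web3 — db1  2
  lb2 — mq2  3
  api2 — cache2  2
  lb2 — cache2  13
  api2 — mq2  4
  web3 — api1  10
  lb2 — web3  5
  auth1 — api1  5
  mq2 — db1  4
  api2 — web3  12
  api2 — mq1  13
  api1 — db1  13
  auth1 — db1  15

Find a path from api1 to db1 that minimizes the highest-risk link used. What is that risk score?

10

Some routes from api1 to db1:
api1 -> auth1 -> web3 -> db1: max(5, 12, 2) = 12
api1 -> auth1 -> web3 -> lb2 -> mq2 -> db1: max(5, 12, 5, 3, 4) = 12
api1 -> web3 -> lb2 -> mq2 -> db1: max(10, 5, 3, 4) = 10
api1 -> web3 -> db1: max(10, 2) = 10
api1 -> web3 -> api2 -> mq2 -> db1: max(10, 12, 4, 4) = 12
The minimum achievable maximum is 10.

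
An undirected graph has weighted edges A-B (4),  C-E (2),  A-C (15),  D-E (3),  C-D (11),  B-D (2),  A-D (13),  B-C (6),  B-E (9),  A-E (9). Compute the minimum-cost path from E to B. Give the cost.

5

Comparing a few candidate routes:
E → B: 9
E → D → B: 3 + 2 = 5
E → C → B: 2 + 6 = 8
Shortest: 5.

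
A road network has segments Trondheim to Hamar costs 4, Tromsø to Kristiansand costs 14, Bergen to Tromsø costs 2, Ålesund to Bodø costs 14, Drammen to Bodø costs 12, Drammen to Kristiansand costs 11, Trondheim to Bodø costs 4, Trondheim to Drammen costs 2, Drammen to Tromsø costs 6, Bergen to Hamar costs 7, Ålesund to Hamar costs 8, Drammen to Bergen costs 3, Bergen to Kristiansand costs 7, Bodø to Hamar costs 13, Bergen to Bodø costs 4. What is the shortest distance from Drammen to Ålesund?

Checking several routes:
Drammen - Bergen - Hamar - Ålesund: 3 + 7 + 8 = 18
Drammen - Trondheim - Hamar - Ålesund: 2 + 4 + 8 = 14
Drammen - Trondheim - Bodø - Ålesund: 2 + 4 + 14 = 20
Shortest: 14.

14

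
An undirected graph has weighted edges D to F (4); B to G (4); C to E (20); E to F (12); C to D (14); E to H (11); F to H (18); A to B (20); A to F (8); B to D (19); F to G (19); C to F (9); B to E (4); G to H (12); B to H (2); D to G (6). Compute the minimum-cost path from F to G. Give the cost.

10

Comparing a few candidate routes:
F - G: 19
F - D - G: 4 + 6 = 10
F - E - B - G: 12 + 4 + 4 = 20
Best route has total 10.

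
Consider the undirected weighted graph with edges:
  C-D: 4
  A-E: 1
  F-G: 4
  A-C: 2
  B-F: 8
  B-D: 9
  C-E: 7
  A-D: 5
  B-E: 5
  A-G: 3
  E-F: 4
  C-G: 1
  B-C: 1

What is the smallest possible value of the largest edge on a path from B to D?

Comparing a few candidate routes:
B→C→G→F→E→A→D: max(1, 1, 4, 4, 1, 5) = 5
B→C→A→D: max(1, 2, 5) = 5
B→C→G→A→D: max(1, 1, 3, 5) = 5
B→C→D: max(1, 4) = 4
Best route has worst link 4.

4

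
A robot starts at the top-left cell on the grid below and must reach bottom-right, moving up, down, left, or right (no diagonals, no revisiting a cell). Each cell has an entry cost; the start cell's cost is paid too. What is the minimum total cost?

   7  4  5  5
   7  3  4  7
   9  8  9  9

34

Best path: (0,0) -> (0,1) -> (1,1) -> (1,2) -> (1,3) -> (2,3)
Cost: 7 + 4 + 3 + 4 + 7 + 9 = 34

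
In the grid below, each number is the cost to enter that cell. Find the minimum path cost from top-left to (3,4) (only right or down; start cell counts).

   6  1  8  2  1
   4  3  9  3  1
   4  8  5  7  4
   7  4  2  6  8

One optimal route is r0c0 -> r0c1 -> r0c2 -> r0c3 -> r0c4 -> r1c4 -> r2c4 -> r3c4.
Its cost is 6 + 1 + 8 + 2 + 1 + 1 + 4 + 8 = 31.

31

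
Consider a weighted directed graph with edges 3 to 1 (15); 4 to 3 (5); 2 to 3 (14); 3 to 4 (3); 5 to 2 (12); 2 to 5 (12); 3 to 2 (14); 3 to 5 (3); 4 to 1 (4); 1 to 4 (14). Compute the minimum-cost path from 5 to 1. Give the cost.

33

Candidate routes:
5→2→3→1: 12 + 14 + 15 = 41
5→2→3→4→1: 12 + 14 + 3 + 4 = 33
Best route has total 33.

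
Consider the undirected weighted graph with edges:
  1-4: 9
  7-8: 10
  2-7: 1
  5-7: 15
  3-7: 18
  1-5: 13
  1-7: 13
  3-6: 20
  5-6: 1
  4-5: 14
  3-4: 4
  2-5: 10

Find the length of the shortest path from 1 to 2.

Checking several routes:
1 -> 5 -> 7 -> 2: 13 + 15 + 1 = 29
1 -> 5 -> 2: 13 + 10 = 23
1 -> 7 -> 2: 13 + 1 = 14
Best route has total 14.

14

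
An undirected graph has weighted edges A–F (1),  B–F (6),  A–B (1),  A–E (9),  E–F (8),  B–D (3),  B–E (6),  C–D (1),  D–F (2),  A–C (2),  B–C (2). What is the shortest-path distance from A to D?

Comparing a few candidate routes:
A -> C -> B -> D: 2 + 2 + 3 = 7
A -> B -> D: 1 + 3 = 4
A -> B -> C -> D: 1 + 2 + 1 = 4
A -> F -> D: 1 + 2 = 3
A -> C -> D: 2 + 1 = 3
A -> B -> F -> D: 1 + 6 + 2 = 9
The minimum is 3.

3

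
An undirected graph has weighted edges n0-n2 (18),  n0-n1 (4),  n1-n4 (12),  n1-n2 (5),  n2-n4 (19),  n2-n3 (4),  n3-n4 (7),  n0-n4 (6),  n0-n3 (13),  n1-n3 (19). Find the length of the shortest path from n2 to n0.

Checking several routes:
n2 -> n3 -> n0: 4 + 13 = 17
n2 -> n3 -> n4 -> n0: 4 + 7 + 6 = 17
n2 -> n1 -> n0: 5 + 4 = 9
n2 -> n0: 18
The minimum is 9.

9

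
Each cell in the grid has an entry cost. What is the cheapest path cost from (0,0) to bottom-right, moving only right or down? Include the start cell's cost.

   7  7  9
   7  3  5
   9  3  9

One optimal route is (0,0) (0,1) (1,1) (2,1) (2,2).
Its cost is 7 + 7 + 3 + 3 + 9 = 29.
(Top row then right column would cost 37.)

29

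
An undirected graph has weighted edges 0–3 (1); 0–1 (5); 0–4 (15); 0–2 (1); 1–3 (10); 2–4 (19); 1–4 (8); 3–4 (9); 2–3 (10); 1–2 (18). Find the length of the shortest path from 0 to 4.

10

A few of the 0→4 routes:
0→3→4: 1 + 9 = 10
0→4: 15
0→1→4: 5 + 8 = 13
Shortest: 10.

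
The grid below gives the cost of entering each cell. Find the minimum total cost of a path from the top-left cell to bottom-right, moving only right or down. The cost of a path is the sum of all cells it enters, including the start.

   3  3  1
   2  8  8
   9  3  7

Cheapest: [0,0]→[0,1]→[0,2]→[1,2]→[2,2]
  3 + 3 + 1 + 8 + 7 = 22

22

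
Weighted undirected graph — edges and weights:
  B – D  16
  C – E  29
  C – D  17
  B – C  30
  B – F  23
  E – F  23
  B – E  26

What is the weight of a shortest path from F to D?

A few of the F→D routes:
F -> E -> C -> D: 23 + 29 + 17 = 69
F -> B -> E -> C -> D: 23 + 26 + 29 + 17 = 95
F -> E -> B -> C -> D: 23 + 26 + 30 + 17 = 96
F -> B -> C -> D: 23 + 30 + 17 = 70
F -> B -> D: 23 + 16 = 39
F -> E -> B -> D: 23 + 26 + 16 = 65
Shortest: 39.

39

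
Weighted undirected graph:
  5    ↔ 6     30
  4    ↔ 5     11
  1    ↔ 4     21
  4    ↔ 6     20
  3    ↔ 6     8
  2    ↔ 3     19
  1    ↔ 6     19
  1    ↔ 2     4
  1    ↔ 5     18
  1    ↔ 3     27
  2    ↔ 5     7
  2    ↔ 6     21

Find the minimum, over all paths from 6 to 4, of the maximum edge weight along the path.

A few of the 6→4 routes:
6 -> 1 -> 2 -> 5 -> 4: max(19, 4, 7, 11) = 19
6 -> 3 -> 2 -> 5 -> 4: max(8, 19, 7, 11) = 19
6 -> 1 -> 5 -> 4: max(19, 18, 11) = 19
6 -> 4: max(20) = 20
6 -> 3 -> 2 -> 1 -> 5 -> 4: max(8, 19, 4, 18, 11) = 19
The minimum achievable maximum is 19.

19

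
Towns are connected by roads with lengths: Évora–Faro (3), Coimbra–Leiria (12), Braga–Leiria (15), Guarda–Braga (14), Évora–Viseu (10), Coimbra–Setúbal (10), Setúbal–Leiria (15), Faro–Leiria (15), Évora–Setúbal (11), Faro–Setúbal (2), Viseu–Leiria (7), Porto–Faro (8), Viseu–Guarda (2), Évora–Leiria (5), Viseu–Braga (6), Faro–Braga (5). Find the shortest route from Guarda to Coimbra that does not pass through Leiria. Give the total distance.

25

Checking several routes:
Guarda -> Viseu -> Braga -> Faro -> Setúbal -> Coimbra: 2 + 6 + 5 + 2 + 10 = 25
Guarda -> Viseu -> Braga -> Faro -> Évora -> Setúbal -> Coimbra: 2 + 6 + 5 + 3 + 11 + 10 = 37
Guarda -> Viseu -> Évora -> Faro -> Setúbal -> Coimbra: 2 + 10 + 3 + 2 + 10 = 27
Guarda -> Viseu -> Évora -> Setúbal -> Coimbra: 2 + 10 + 11 + 10 = 33
Guarda -> Braga -> Faro -> Setúbal -> Coimbra: 14 + 5 + 2 + 10 = 31
Shortest: 25.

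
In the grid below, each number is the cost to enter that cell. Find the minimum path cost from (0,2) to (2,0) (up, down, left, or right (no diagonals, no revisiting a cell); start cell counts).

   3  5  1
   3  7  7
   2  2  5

Take [0,2]→[0,1]→[0,0]→[1,0]→[2,0] for a total of 1 + 5 + 3 + 3 + 2 = 14.

14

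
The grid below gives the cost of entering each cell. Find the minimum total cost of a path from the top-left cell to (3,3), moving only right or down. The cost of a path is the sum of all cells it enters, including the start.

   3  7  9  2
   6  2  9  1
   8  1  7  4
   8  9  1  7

Best path: (0,0) -> (1,0) -> (1,1) -> (2,1) -> (2,2) -> (3,2) -> (3,3)
Cost: 3 + 6 + 2 + 1 + 7 + 1 + 7 = 27
For comparison, the top-then-right route costs 33.

27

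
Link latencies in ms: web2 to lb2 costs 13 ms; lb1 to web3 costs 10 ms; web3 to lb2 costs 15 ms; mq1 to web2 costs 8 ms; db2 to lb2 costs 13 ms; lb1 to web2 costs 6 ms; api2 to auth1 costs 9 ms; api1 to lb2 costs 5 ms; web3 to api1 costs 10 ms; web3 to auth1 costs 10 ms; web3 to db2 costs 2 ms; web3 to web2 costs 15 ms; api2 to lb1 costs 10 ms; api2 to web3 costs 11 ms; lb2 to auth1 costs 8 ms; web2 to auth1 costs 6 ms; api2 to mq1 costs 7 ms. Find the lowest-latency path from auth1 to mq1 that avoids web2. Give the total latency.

Some routes from auth1 to mq1 avoiding web2:
auth1 -> web3 -> api2 -> mq1: 10 + 11 + 7 = 28
auth1 -> lb2 -> api1 -> web3 -> api2 -> mq1: 8 + 5 + 10 + 11 + 7 = 41
auth1 -> lb2 -> db2 -> web3 -> api2 -> mq1: 8 + 13 + 2 + 11 + 7 = 41
auth1 -> api2 -> mq1: 9 + 7 = 16
auth1 -> web3 -> lb1 -> api2 -> mq1: 10 + 10 + 10 + 7 = 37
Shortest: 16 ms.

16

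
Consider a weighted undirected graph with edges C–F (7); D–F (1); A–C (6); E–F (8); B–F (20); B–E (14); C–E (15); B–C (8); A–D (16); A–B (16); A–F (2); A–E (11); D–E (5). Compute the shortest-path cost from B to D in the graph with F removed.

Checking several routes:
B → C → E → D: 8 + 15 + 5 = 28
B → C → A → E → D: 8 + 6 + 11 + 5 = 30
B → E → D: 14 + 5 = 19
Shortest: 19.

19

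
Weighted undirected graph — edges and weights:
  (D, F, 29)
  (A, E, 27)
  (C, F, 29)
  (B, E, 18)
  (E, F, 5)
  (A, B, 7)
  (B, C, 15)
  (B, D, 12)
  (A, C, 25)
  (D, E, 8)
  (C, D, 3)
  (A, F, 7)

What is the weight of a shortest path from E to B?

Comparing a few candidate routes:
E - F - A - B: 5 + 7 + 7 = 19
E - B: 18
E - D - B: 8 + 12 = 20
Shortest: 18.

18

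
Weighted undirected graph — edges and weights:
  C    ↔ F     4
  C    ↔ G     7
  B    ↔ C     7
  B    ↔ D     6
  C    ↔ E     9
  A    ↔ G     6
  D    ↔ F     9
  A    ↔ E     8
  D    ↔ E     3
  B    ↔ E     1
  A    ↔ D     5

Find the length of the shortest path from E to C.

A few of the E→C routes:
E - C: 9
E - D - B - C: 3 + 6 + 7 = 16
E - B - C: 1 + 7 = 8
E - D - F - C: 3 + 9 + 4 = 16
The minimum is 8.

8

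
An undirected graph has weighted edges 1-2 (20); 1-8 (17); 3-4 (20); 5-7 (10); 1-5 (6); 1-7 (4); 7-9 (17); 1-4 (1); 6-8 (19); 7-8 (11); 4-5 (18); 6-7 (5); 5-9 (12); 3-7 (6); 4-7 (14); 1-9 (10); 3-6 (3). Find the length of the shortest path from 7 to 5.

10

Some routes from 7 to 5:
7→4→1→5: 14 + 1 + 6 = 21
7→5: 10
7→1→5: 4 + 6 = 10
The minimum is 10.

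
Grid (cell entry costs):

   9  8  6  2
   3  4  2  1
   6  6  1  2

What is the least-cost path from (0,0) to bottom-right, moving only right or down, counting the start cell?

Cheapest: [0,0] → [1,0] → [1,1] → [1,2] → [1,3] → [2,3]
  9 + 3 + 4 + 2 + 1 + 2 = 21
For comparison, the top-then-right route costs 28.

21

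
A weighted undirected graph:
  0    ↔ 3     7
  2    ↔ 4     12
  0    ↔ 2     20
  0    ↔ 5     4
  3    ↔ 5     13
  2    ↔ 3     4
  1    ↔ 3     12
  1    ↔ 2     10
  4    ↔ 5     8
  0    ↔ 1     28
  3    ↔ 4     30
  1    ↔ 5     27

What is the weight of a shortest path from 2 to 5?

15

Some routes from 2 to 5:
2 → 1 → 3 → 0 → 5: 10 + 12 + 7 + 4 = 33
2 → 3 → 5: 4 + 13 = 17
2 → 3 → 0 → 5: 4 + 7 + 4 = 15
2 → 4 → 5: 12 + 8 = 20
2 → 0 → 5: 20 + 4 = 24
Shortest: 15.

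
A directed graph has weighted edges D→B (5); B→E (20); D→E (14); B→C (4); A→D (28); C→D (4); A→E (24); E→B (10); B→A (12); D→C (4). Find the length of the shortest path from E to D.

18

Routes from E to D:
E -> B -> A -> D: 10 + 12 + 28 = 50
E -> B -> C -> D: 10 + 4 + 4 = 18
The minimum is 18.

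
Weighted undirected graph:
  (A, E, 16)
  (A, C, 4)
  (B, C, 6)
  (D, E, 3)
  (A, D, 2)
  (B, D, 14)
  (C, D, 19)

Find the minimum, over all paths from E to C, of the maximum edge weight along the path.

4

Comparing a few candidate routes:
E-A-D-B-C: max(16, 2, 14, 6) = 16
E-A-C: max(16, 4) = 16
E-D-B-C: max(3, 14, 6) = 14
E-D-A-C: max(3, 2, 4) = 4
E-D-C: max(3, 19) = 19
Smallest bottleneck: 4.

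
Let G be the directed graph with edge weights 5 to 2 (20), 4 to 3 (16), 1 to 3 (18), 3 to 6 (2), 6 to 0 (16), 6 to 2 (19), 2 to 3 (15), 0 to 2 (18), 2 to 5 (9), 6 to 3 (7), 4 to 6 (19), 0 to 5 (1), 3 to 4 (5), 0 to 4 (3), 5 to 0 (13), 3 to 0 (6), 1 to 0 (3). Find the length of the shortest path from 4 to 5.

23

A few of the 4→5 routes:
4→6→2→5: 19 + 19 + 9 = 47
4→3→6→0→5: 16 + 2 + 16 + 1 = 35
4→6→0→5: 19 + 16 + 1 = 36
4→3→0→5: 16 + 6 + 1 = 23
4→3→6→2→5: 16 + 2 + 19 + 9 = 46
4→6→3→0→5: 19 + 7 + 6 + 1 = 33
The minimum is 23.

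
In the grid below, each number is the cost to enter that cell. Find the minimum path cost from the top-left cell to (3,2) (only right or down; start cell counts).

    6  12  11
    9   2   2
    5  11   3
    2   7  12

Cheapest: (0,0) → (1,0) → (1,1) → (1,2) → (2,2) → (3,2)
  6 + 9 + 2 + 2 + 3 + 12 = 34

34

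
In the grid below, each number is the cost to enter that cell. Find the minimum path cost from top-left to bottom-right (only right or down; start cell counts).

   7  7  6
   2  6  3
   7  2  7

24

Take (0,0) → (1,0) → (1,1) → (2,1) → (2,2) for a total of 7 + 2 + 6 + 2 + 7 = 24.
(Top row then right column would cost 30.)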